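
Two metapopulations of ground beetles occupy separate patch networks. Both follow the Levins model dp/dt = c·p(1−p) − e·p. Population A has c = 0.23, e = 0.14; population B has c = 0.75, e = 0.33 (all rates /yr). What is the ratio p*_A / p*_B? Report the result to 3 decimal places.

0.699

A: p*_A = 1 − 0.14/0.23 = 0.3913.
B: p*_B = 1 − 0.33/0.75 = 0.5600.
p*_A / p*_B = 0.3913/0.5600 = 0.6988.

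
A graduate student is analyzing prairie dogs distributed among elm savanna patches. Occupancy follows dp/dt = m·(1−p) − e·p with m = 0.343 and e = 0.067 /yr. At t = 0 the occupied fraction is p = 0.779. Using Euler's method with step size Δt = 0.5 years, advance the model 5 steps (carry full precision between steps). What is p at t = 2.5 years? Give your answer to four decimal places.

Update rule: p ← p + [m·(1−p) − e·p]·Δt with Δt = 0.5.
step 1: Δp = +0.01180, p = 0.79080
step 2: Δp = +0.00938, p = 0.80019
step 3: Δp = +0.00746, p = 0.80765
step 4: Δp = +0.00593, p = 0.81358
step 5: Δp = +0.00472, p = 0.81830

0.8183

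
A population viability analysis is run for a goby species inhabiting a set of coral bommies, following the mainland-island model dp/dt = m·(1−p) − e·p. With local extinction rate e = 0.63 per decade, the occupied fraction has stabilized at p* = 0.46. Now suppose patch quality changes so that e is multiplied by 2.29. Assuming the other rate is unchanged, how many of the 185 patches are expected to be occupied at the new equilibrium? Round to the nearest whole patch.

Balance m(1−p*) = e·p* gives m = e·p*/(1−p*) = 0.63×0.46000/0.54000 = 0.53667.
New p* = m/(m+e) = 0.53667/(0.53667+1.44270) = 0.27113.
Expected occupied = 185 × 0.27113 = 50.16 ≈ 50.

50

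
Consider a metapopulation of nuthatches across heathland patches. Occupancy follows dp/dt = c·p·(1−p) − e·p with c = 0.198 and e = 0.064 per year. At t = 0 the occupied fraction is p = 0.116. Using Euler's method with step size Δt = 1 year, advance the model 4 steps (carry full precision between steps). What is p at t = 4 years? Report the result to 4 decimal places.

0.1742

Update rule: p ← p + [c·p·(1−p) − e·p]·Δt with Δt = 1.
p: 0.11600 → 0.12888  (Δp = +0.01288)
p: 0.12888 → 0.14286  (Δp = +0.01398)
p: 0.14286 → 0.15796  (Δp = +0.01510)
p: 0.15796 → 0.17419  (Δp = +0.01623)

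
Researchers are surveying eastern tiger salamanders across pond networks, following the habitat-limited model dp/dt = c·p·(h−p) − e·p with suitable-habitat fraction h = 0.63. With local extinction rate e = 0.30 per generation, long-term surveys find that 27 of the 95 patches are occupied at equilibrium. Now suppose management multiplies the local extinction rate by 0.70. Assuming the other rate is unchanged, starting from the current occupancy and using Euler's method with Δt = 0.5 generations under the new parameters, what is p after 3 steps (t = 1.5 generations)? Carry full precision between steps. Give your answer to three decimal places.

0.319

Observed p* = 27/95 = 0.28421.
Balance c(h−p*) = e gives c = e/(0.63 − 0.28421) = 0.30/0.34579 = 0.86758.
Starting from p₀ = 0.28421; update p ← p + (dp/dt)·Δt with the new parameters.
p: 0.28421 → 0.29700  (Δp = +0.01279)
p: 0.29700 → 0.30872  (Δp = +0.01172)
p: 0.30872 → 0.31933  (Δp = +0.01061)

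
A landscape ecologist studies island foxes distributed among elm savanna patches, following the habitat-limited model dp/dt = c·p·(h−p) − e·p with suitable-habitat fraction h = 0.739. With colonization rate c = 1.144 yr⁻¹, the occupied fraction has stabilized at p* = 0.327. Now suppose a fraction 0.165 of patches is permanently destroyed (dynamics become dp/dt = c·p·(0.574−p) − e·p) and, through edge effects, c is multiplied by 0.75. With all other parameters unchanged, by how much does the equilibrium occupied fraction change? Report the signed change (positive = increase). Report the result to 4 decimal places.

-0.3023

Balance c(h−p*) = e gives e = 1.144×(0.739 − 0.32700) = 0.47133.
New p* = 0.574 − e/c = 0.574 − 0.47133/0.85800 = 0.02466.
Δp* = 0.02466 − 0.32700 = -0.30234.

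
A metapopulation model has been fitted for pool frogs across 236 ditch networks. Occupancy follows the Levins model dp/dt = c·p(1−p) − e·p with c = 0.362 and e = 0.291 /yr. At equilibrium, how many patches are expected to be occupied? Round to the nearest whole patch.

p* = 1 − e/c = 1 − 0.291/0.362 = 0.1961.
Expected occupied patches = N × p* = 236 × 0.1961 = 46.29 ≈ 46.

46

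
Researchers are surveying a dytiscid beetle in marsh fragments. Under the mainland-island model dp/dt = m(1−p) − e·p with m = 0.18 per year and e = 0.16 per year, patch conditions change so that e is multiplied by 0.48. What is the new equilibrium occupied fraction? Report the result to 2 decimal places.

Before: p* = 0.18/(0.18+0.16) = 0.5294.
After: m = 0.18, e = 0.0768; p* = 0.18/0.2568 = 0.7009.

0.70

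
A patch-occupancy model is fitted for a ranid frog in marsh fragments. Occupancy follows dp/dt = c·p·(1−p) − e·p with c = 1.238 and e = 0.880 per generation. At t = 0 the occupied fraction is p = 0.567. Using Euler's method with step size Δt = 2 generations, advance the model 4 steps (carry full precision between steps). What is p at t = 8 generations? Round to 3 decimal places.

Update rule: p ← p + [c·p·(1−p) − e·p]·Δt with Δt = 2.
t = 2: p = 0.56700 + (-0.39003) = 0.17697
t = 4: p = 0.17697 + (+0.04917) = 0.22613
t = 6: p = 0.22613 + (+0.03530) = 0.26143
t = 8: p = 0.26143 + (+0.01796) = 0.27939

0.279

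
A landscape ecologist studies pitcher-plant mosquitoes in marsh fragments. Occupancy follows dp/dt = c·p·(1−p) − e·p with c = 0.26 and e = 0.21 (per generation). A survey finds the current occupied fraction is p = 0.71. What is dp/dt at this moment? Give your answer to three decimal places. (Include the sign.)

-0.096

Colonization term: c·p·(1−p) = 0.26×0.71×0.2900 = 0.05353.
Extinction term: e·p = 0.14910.
dp/dt = 0.05353 − 0.14910 = -0.09557.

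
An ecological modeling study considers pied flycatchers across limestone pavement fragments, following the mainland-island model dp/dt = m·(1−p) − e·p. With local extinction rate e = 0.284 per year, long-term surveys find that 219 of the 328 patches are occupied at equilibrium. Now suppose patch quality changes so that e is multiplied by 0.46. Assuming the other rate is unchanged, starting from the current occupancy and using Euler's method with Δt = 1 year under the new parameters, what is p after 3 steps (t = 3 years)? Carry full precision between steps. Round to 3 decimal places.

Observed p* = 219/328 = 0.66768.
Balance m(1−p*) = e·p* gives m = e·p*/(1−p*) = 0.284×0.66768/0.33232 = 0.57061.
Starting from p₀ = 0.66768; update p ← p + (dp/dt)·Δt with the new parameters.
step 1: Δp = +0.10240, p = 0.77008
step 2: Δp = +0.03059, p = 0.80067
step 3: Δp = +0.00914, p = 0.80981

0.810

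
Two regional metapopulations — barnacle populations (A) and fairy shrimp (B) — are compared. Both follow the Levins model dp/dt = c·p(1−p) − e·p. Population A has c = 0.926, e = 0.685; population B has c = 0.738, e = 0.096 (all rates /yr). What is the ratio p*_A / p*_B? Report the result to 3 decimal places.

0.299

A: p*_A = 1 − 0.685/0.926 = 0.2603.
B: p*_B = 1 − 0.096/0.738 = 0.8699.
p*_A / p*_B = 0.2603/0.8699 = 0.2992.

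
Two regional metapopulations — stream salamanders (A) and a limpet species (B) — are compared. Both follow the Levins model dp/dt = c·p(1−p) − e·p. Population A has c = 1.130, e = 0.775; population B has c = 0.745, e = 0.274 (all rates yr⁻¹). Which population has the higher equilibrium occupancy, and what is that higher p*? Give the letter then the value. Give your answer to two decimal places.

A: p*_A = 1 − 0.775/1.130 = 0.3142.
B: p*_B = 1 − 0.274/0.745 = 0.6322.
B is higher at 0.6322.

B, 0.63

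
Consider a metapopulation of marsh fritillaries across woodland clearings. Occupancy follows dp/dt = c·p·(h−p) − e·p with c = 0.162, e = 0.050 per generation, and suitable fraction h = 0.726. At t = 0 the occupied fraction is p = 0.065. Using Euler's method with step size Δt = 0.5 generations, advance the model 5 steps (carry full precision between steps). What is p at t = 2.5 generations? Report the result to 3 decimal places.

0.075

Update rule: p ← p + [c·p·(h−p) − e·p]·Δt with Δt = 0.5.
t = 0.5: p = 0.06500 + (+0.00186) = 0.06686
t = 1: p = 0.06686 + (+0.00190) = 0.06875
t = 1.5: p = 0.06875 + (+0.00194) = 0.07069
t = 2: p = 0.07069 + (+0.00199) = 0.07268
t = 2.5: p = 0.07268 + (+0.00203) = 0.07471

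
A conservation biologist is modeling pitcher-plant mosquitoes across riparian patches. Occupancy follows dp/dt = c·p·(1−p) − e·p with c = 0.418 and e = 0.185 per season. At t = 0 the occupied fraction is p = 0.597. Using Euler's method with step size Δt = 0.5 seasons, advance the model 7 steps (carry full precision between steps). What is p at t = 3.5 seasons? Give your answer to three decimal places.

0.573

Update rule: p ← p + [c·p·(1−p) − e·p]·Δt with Δt = 0.5.
t = 0.5: p = 0.59700 + (-0.00494) = 0.59206
t = 1: p = 0.59206 + (-0.00429) = 0.58777
t = 1.5: p = 0.58777 + (-0.00373) = 0.58404
t = 2: p = 0.58404 + (-0.00325) = 0.58079
t = 2.5: p = 0.58079 + (-0.00284) = 0.57796
t = 3: p = 0.57796 + (-0.00248) = 0.57548
t = 3.5: p = 0.57548 + (-0.00217) = 0.57330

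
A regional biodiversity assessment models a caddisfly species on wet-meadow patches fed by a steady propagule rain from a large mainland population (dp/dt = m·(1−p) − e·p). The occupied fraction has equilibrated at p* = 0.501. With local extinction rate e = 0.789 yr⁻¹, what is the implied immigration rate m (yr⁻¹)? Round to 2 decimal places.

0.79

At equilibrium m(1−p*) = e·p*, so m = e·p*/(1−p*).
m = 0.789 × 0.501 / 0.4990 = 0.3953/0.4990 = 0.7922.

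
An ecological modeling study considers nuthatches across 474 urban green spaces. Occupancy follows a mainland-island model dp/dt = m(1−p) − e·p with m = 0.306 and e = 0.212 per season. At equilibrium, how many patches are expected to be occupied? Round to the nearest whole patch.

p* = m/(m+e) = 0.306/0.5180 = 0.5907.
Expected occupied patches = N × p* = 474 × 0.5907 = 280.01 ≈ 280.

280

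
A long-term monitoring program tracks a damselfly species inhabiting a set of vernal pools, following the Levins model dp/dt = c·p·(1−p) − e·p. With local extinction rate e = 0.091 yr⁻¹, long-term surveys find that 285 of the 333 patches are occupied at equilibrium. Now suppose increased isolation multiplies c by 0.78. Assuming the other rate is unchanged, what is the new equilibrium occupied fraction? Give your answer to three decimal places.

Observed p* = 285/333 = 0.85586.
Balance c(1−p*) = e gives c = e/(1 − 0.85586) = 0.091/0.14414 = 0.63133.
New p* = 1 − e/c = 1 − 0.09100/0.49244 = 0.81521.

0.815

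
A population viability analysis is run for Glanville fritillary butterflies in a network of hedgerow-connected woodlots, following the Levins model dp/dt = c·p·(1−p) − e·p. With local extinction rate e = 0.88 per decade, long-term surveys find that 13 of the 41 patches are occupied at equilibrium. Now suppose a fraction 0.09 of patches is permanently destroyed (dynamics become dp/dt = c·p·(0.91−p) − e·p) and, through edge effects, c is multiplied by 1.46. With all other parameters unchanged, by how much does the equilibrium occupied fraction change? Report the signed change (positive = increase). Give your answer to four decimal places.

Observed p* = 13/41 = 0.31707.
Balance c(1−p*) = e gives c = e/(1 − 0.31707) = 0.88/0.68293 = 1.28857.
New p* = 0.91 − e/c = 0.91 − 0.88000/1.88131 = 0.44224.
Δp* = 0.44224 − 0.31707 = +0.12517.

0.1252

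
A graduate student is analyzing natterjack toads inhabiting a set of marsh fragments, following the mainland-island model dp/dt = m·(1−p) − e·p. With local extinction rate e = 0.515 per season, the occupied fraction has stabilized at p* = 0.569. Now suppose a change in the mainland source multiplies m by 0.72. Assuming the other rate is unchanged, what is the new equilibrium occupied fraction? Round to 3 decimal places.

Balance m(1−p*) = e·p* gives m = e·p*/(1−p*) = 0.515×0.56900/0.43100 = 0.67990.
New p* = m/(m+e) = 0.48953/(0.48953+0.51500) = 0.48732.

0.487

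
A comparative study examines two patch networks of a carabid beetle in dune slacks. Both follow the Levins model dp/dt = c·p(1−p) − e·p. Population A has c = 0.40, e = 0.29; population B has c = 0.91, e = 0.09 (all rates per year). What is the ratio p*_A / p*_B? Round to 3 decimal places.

0.305

A: p*_A = 1 − 0.29/0.40 = 0.2750.
B: p*_B = 1 − 0.09/0.91 = 0.9011.
p*_A / p*_B = 0.2750/0.9011 = 0.3052.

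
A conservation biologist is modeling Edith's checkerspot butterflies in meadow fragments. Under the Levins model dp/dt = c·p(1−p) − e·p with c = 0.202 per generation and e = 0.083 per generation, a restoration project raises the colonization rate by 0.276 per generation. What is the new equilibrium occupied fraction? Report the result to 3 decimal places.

0.826

Before: p* = 1 − 0.083/0.202 = 0.5891.
After the change, c = 0.478, e = 0.083, so p* = 1 − 0.083/0.478 = 0.8264.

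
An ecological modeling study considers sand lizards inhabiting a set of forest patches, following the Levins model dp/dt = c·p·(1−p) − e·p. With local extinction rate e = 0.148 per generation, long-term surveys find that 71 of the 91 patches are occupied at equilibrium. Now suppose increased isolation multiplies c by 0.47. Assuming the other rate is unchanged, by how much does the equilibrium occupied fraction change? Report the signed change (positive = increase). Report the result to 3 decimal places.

Observed p* = 71/91 = 0.78022.
Balance c(1−p*) = e gives c = e/(1 − 0.78022) = 0.148/0.21978 = 0.67340.
New p* = 1 − e/c = 1 − 0.14800/0.31650 = 0.53239.
Δp* = 0.53239 − 0.78022 = -0.24783.

-0.248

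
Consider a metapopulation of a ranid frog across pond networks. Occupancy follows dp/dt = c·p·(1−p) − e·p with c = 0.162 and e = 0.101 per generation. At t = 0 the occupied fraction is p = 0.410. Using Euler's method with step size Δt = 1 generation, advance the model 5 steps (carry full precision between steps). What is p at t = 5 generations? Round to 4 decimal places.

Update rule: p ← p + [c·p·(1−p) − e·p]·Δt with Δt = 1.
  1  |  dp/dt·Δt = -0.002222  |  p_1 = 0.407778
  2  |  dp/dt·Δt = -0.002063  |  p_2 = 0.405714
  3  |  dp/dt·Δt = -0.001917  |  p_3 = 0.403797
  4  |  dp/dt·Δt = -0.001783  |  p_4 = 0.402014
  5  |  dp/dt·Δt = -0.001659  |  p_5 = 0.400355

0.4004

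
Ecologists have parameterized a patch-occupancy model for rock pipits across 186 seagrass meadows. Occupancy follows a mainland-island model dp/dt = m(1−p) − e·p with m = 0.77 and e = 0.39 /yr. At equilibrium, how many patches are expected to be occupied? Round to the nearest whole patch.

123

p* = m/(m+e) = 0.77/1.1600 = 0.6638.
Expected occupied patches = N × p* = 186 × 0.6638 = 123.47 ≈ 123.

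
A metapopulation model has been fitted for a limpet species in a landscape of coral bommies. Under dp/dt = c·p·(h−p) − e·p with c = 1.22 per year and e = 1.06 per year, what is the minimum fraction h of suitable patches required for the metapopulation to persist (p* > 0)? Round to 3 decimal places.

p* = h − e/c is positive only when h > e/c.
h_min = e/c = 1.06/1.22 = 0.8689.

0.869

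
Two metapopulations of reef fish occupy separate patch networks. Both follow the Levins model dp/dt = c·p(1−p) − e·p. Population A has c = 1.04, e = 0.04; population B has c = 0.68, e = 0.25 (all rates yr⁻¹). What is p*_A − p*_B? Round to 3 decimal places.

A: p*_A = 1 − 0.04/1.04 = 0.9615.
B: p*_B = 1 − 0.25/0.68 = 0.6324.
p*_A − p*_B = 0.9615 − 0.6324 = 0.3292.

0.329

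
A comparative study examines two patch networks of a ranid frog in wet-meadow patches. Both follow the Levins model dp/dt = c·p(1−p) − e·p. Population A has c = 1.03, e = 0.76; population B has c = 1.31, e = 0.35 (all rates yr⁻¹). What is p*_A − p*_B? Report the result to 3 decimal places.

-0.471

A: p*_A = 1 − 0.76/1.03 = 0.2621.
B: p*_B = 1 − 0.35/1.31 = 0.7328.
p*_A − p*_B = 0.2621 − 0.7328 = -0.4707.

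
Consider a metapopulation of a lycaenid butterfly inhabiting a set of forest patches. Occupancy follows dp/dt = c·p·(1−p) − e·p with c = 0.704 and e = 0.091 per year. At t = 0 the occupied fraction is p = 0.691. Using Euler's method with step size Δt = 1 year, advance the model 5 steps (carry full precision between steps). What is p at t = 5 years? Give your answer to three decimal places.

Update rule: p ← p + [c·p·(1−p) − e·p]·Δt with Δt = 1.
t = 1: p = 0.69100 + (+0.08744) = 0.77844
t = 2: p = 0.77844 + (+0.05058) = 0.82902
t = 3: p = 0.82902 + (+0.02435) = 0.85337
t = 4: p = 0.85337 + (+0.01044) = 0.86380
t = 5: p = 0.86380 + (+0.00422) = 0.86802

0.868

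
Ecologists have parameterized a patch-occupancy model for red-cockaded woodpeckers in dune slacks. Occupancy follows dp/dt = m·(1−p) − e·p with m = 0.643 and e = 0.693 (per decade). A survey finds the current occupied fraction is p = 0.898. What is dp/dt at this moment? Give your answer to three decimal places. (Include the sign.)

Colonization term: m·(1−p) = 0.643×0.1020 = 0.06559.
Extinction term: e·p = 0.62231.
dp/dt = 0.06559 − 0.62231 = -0.55673.

-0.557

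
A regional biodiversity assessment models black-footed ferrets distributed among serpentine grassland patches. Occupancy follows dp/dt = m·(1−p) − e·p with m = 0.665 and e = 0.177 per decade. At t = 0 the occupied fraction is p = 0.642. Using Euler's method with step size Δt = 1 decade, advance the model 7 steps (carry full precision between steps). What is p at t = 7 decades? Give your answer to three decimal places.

Update rule: p ← p + [m·(1−p) − e·p]·Δt with Δt = 1.
step 1: Δp = +0.12444, p = 0.76644
step 2: Δp = +0.01966, p = 0.78610
step 3: Δp = +0.00311, p = 0.78920
step 4: Δp = +0.00049, p = 0.78969
step 5: Δp = +0.00008, p = 0.78977
step 6: Δp = +0.00001, p = 0.78978
step 7: Δp = +0.00000, p = 0.78979

0.790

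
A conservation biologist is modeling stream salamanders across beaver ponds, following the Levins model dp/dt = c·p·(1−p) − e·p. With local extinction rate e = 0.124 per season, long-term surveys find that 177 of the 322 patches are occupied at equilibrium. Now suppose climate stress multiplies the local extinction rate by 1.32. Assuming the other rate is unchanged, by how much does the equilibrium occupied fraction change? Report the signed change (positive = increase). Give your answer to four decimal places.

Observed p* = 177/322 = 0.54969.
Balance c(1−p*) = e gives c = e/(1 − 0.54969) = 0.124/0.45031 = 0.27537.
New p* = 1 − e/c = 1 − 0.16368/0.27537 = 0.40560.
Δp* = 0.40560 − 0.54969 = -0.14409.

-0.1441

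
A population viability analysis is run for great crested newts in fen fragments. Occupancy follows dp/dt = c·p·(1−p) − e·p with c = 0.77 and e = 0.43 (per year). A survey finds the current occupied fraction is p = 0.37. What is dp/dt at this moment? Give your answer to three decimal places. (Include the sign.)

Colonization term: c·p·(1−p) = 0.77×0.37×0.6300 = 0.17949.
Extinction term: e·p = 0.15910.
dp/dt = 0.17949 − 0.15910 = 0.02039.

0.020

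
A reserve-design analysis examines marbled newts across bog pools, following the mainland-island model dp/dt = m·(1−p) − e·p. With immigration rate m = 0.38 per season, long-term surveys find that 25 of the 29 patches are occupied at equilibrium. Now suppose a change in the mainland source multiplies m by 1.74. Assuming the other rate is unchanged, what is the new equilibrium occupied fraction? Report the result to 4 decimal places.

Observed p* = 25/29 = 0.86207.
Balance m(1−p*) = e·p* gives e = m(1−p*)/p* = 0.38×0.13793/0.86207 = 0.06080.
New p* = m/(m+e) = 0.66120/(0.66120+0.06080) = 0.91579.

0.9158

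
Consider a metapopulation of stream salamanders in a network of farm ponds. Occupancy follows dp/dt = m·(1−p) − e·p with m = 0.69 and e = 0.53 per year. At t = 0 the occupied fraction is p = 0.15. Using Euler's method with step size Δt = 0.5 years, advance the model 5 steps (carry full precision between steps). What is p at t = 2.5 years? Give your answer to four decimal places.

0.5618

Update rule: p ← p + [m·(1−p) − e·p]·Δt with Δt = 0.5.
p: 0.15000 → 0.40350  (Δp = +0.25350)
p: 0.40350 → 0.50236  (Δp = +0.09886)
p: 0.50236 → 0.54092  (Δp = +0.03856)
p: 0.54092 → 0.55596  (Δp = +0.01504)
p: 0.55596 → 0.56182  (Δp = +0.00586)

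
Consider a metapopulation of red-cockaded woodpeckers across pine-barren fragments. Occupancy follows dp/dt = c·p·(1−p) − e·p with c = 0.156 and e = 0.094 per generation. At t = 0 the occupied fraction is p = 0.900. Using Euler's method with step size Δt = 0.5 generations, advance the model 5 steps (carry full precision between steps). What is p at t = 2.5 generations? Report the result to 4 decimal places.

0.7561

Update rule: p ← p + [c·p·(1−p) − e·p]·Δt with Δt = 0.5.
  1  |  dp/dt·Δt = -0.035280  |  p_1 = 0.864720
  2  |  dp/dt·Δt = -0.031517  |  p_2 = 0.833203
  3  |  dp/dt·Δt = -0.028320  |  p_3 = 0.804882
  4  |  dp/dt·Δt = -0.025580  |  p_4 = 0.779302
  5  |  dp/dt·Δt = -0.023212  |  p_5 = 0.756090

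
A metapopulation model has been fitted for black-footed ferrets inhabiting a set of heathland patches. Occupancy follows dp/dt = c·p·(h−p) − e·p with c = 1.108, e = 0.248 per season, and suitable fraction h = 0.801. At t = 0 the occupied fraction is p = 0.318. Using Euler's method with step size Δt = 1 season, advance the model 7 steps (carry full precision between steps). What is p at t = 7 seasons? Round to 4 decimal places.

0.5763

Update rule: p ← p + [c·p·(h−p) − e·p]·Δt with Δt = 1.
step 1: Δp = +0.09132, p = 0.40932
step 2: Δp = +0.07613, p = 0.48544
step 3: Δp = +0.04934, p = 0.53478
step 4: Δp = +0.02512, p = 0.55990
step 5: Δp = +0.01072, p = 0.57062
step 6: Δp = +0.00415, p = 0.57476
step 7: Δp = +0.00154, p = 0.57630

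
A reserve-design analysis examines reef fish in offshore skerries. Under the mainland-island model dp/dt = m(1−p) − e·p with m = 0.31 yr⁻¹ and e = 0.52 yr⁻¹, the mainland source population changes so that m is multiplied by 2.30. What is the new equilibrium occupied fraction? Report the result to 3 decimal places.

Before: p* = 0.31/(0.31+0.52) = 0.3735.
After: m = 0.713, e = 0.52; p* = 0.713/1.2330 = 0.5783.

0.578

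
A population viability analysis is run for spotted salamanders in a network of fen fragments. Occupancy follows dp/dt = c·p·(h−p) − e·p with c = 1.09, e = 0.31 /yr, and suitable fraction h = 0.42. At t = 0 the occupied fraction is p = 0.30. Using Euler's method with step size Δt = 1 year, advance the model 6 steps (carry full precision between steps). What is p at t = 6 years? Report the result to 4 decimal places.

0.1670

Update rule: p ← p + [c·p·(h−p) − e·p]·Δt with Δt = 1.
t = 1: p = 0.30000 + (-0.05376) = 0.24624
t = 2: p = 0.24624 + (-0.02970) = 0.21654
t = 3: p = 0.21654 + (-0.01911) = 0.19744
t = 4: p = 0.19744 + (-0.01331) = 0.18413
t = 5: p = 0.18413 + (-0.00974) = 0.17439
t = 6: p = 0.17439 + (-0.00737) = 0.16701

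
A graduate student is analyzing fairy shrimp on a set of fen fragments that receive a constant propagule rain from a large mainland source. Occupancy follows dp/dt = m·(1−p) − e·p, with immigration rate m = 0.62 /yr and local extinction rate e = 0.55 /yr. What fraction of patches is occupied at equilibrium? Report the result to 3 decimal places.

At equilibrium the propagule rain into empty patches balances local extinction: m(1−p*) = e·p*.
p* = m/(m+e) = 0.62/(0.62+0.55) = 0.62/1.1700 = 0.5299.

0.530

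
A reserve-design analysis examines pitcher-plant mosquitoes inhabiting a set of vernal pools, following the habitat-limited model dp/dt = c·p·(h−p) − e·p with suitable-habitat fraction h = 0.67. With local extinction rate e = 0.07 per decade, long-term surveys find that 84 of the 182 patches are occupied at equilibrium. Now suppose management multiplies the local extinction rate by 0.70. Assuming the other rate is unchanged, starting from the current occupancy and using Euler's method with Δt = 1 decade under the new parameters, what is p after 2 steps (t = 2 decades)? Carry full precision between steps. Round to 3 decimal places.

0.480

Observed p* = 84/182 = 0.46154.
Balance c(h−p*) = e gives c = e/(0.67 − 0.46154) = 0.07/0.20846 = 0.33579.
Starting from p₀ = 0.46154; update p ← p + (dp/dt)·Δt with the new parameters.
step 1: Δp = +0.00969, p = 0.47123
step 2: Δp = +0.00836, p = 0.47959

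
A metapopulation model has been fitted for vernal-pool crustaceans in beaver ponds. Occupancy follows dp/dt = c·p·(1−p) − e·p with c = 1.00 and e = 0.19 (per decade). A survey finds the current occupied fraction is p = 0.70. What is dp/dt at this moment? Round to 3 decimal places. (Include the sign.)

Colonization term: c·p·(1−p) = 1.00×0.70×0.3000 = 0.21000.
Extinction term: e·p = 0.13300.
dp/dt = 0.21000 − 0.13300 = 0.07700.

0.077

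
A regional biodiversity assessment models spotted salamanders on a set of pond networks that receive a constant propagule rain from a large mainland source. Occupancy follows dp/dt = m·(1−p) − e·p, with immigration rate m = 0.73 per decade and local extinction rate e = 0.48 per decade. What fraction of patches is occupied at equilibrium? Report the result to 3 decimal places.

Setting dp/dt = 0: m − m·p* = e·p*, so m = (m+e)·p*.
p* = m/(m+e) = 0.73/(0.73+0.48) = 0.73/1.2100 = 0.6033.

0.603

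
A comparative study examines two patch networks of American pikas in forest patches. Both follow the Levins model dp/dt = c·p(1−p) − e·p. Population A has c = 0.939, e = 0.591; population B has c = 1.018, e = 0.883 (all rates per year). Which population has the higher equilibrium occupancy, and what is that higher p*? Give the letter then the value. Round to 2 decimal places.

A, 0.37

A: p*_A = 1 − 0.591/0.939 = 0.3706.
B: p*_B = 1 − 0.883/1.018 = 0.1326.
A is higher at 0.3706.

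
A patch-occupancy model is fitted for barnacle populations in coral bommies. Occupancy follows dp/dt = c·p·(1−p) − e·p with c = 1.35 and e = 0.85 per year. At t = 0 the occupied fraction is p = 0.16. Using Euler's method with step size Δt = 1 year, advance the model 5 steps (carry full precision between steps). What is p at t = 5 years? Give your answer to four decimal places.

Update rule: p ← p + [c·p·(1−p) − e·p]·Δt with Δt = 1.
  1  |  dp/dt·Δt = +0.045440  |  p_1 = 0.205440
  2  |  dp/dt·Δt = +0.045742  |  p_2 = 0.251182
  3  |  dp/dt·Δt = +0.040416  |  p_3 = 0.291599
  4  |  dp/dt·Δt = +0.031009  |  p_4 = 0.322608
  5  |  dp/dt·Δt = +0.020802  |  p_5 = 0.343409

0.3434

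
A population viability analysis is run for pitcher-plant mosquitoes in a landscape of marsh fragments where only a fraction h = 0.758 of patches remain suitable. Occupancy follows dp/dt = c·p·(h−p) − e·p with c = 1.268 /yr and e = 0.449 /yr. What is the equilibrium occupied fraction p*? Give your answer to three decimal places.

Setting dp/dt = 0 and dividing by p* gives c·(h−p*) = e.
So p* = h − e/c = 0.758 − 0.449/1.268 = 0.758 − 0.3541 = 0.4039.

0.404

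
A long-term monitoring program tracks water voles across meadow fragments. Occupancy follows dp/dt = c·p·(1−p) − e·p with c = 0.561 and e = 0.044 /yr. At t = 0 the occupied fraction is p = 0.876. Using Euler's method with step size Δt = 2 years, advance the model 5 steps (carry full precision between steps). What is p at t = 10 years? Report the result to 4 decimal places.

0.9216

Update rule: p ← p + [c·p·(1−p) − e·p]·Δt with Δt = 2.
step 1: Δp = +0.04479, p = 0.92079
step 2: Δp = +0.00081, p = 0.92159
step 3: Δp = -0.00003, p = 0.92157
step 4: Δp = +0.00000, p = 0.92157
step 5: Δp = -0.00000, p = 0.92157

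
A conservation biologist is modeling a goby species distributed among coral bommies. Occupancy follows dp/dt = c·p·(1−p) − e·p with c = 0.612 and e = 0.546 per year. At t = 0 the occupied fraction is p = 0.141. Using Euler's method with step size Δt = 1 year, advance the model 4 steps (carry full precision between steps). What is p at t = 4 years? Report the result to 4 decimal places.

0.1312

Update rule: p ← p + [c·p·(1−p) − e·p]·Δt with Δt = 1.
step 1: Δp = -0.00286, p = 0.13814
step 2: Δp = -0.00256, p = 0.13558
step 3: Δp = -0.00230, p = 0.13328
step 4: Δp = -0.00207, p = 0.13120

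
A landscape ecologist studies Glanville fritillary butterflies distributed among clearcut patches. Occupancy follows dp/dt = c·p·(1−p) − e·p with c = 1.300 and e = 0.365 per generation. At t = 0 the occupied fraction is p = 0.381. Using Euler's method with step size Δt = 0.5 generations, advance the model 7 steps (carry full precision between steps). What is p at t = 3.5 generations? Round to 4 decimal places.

0.7069

Update rule: p ← p + [c·p·(1−p) − e·p]·Δt with Δt = 0.5.
step 1: Δp = +0.08376, p = 0.46476
step 2: Δp = +0.07687, p = 0.54164
step 3: Δp = +0.06252, p = 0.60416
step 4: Δp = +0.04519, p = 0.64935
step 5: Δp = +0.02950, p = 0.67884
step 6: Δp = +0.01782, p = 0.69667
step 7: Δp = +0.01022, p = 0.70688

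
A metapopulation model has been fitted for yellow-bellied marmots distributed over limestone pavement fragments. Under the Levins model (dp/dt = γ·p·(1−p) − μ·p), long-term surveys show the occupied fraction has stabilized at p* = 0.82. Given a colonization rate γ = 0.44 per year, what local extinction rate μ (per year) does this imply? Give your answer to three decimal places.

0.079

At equilibrium γ(1−p*) = μ.
μ = 0.44 × (1 − 0.82) = 0.44 × 0.1800 = 0.0792.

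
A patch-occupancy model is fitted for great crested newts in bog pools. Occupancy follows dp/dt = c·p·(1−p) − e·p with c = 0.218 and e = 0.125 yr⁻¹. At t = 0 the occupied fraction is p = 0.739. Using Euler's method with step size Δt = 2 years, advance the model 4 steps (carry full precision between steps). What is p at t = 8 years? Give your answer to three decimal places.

0.514

Update rule: p ← p + [c·p·(1−p) − e·p]·Δt with Δt = 2.
  1  |  dp/dt·Δt = -0.100655  |  p_1 = 0.638345
  2  |  dp/dt·Δt = -0.058931  |  p_2 = 0.579414
  3  |  dp/dt·Δt = -0.038603  |  p_3 = 0.540811
  4  |  dp/dt·Δt = -0.026929  |  p_4 = 0.513882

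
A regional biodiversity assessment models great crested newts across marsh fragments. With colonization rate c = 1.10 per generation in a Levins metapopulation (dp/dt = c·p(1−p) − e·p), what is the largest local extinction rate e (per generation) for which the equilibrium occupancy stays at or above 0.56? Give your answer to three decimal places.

1 − e/c ≥ 0.56 ⇒ e ≤ c(1 − 0.56) = 1.10 × 0.4400.
e_max = 0.4840.

0.484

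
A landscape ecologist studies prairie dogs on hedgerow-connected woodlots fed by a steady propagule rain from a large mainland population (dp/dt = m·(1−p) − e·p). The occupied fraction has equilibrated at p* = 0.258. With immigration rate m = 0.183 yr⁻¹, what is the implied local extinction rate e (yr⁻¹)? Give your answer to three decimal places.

0.526

At equilibrium m(1−p*) = e·p*, so e = m(1−p*)/p*.
e = 0.183 × 0.7420 / 0.258 = 0.5263.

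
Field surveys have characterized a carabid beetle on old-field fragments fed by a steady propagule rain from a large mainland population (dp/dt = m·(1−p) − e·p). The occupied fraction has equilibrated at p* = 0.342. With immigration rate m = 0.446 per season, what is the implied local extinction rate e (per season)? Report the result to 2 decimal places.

At equilibrium m(1−p*) = e·p*, so e = m(1−p*)/p*.
e = 0.446 × 0.6580 / 0.342 = 0.8581.

0.86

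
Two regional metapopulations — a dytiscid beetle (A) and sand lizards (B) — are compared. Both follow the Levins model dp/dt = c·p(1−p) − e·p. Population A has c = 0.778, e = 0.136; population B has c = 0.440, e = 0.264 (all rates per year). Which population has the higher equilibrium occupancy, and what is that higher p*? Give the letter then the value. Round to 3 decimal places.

A: p*_A = 1 − 0.136/0.778 = 0.8252.
B: p*_B = 1 − 0.264/0.440 = 0.4000.
A is higher at 0.8252.

A, 0.825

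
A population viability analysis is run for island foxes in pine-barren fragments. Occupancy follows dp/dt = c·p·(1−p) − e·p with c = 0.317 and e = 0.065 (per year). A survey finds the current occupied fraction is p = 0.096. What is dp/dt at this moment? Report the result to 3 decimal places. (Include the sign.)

0.021

Colonization term: c·p·(1−p) = 0.317×0.096×0.9040 = 0.02751.
Extinction term: e·p = 0.00624.
dp/dt = 0.02751 − 0.00624 = 0.02127.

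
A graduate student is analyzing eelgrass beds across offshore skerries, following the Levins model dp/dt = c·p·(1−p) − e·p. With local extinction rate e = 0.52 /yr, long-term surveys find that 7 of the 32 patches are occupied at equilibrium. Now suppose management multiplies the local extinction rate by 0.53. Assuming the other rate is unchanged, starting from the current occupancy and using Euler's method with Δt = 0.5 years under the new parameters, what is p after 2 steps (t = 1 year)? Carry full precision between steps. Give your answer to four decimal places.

Observed p* = 7/32 = 0.21875.
Balance c(1−p*) = e gives c = e/(1 − 0.21875) = 0.52/0.78125 = 0.66560.
Starting from p₀ = 0.21875; update p ← p + (dp/dt)·Δt with the new parameters.
t = 0.5: p = 0.21875 + (+0.02673) = 0.24548
t = 1: p = 0.24548 + (+0.02781) = 0.27330

0.2733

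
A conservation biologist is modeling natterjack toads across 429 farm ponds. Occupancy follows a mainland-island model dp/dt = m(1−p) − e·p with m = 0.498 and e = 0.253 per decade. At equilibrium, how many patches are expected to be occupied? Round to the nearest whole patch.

284

p* = m/(m+e) = 0.498/0.7510 = 0.6631.
Expected occupied patches = N × p* = 429 × 0.6631 = 284.48 ≈ 284.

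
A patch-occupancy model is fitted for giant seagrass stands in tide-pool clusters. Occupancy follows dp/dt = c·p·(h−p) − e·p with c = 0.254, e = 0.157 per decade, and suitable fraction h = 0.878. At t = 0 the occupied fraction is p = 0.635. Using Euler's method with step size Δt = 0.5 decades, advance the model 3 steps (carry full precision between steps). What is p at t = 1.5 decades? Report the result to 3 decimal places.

0.555

Update rule: p ← p + [c·p·(h−p) − e·p]·Δt with Δt = 0.5.
t = 0.5: p = 0.63500 + (-0.03025) = 0.60475
t = 1: p = 0.60475 + (-0.02649) = 0.57826
t = 1.5: p = 0.57826 + (-0.02338) = 0.55488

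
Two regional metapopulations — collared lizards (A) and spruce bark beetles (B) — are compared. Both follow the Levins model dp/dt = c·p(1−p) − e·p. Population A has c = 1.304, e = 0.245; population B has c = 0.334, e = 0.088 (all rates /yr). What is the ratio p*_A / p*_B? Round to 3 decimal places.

A: p*_A = 1 − 0.245/1.304 = 0.8121.
B: p*_B = 1 − 0.088/0.334 = 0.7365.
p*_A / p*_B = 0.8121/0.7365 = 1.1026.

1.103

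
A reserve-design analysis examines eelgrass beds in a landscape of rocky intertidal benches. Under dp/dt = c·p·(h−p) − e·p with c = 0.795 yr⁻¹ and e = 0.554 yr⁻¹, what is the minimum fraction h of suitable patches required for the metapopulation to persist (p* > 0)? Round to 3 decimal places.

p* = h − e/c is positive only when h > e/c.
h_min = e/c = 0.554/0.795 = 0.6969.

0.697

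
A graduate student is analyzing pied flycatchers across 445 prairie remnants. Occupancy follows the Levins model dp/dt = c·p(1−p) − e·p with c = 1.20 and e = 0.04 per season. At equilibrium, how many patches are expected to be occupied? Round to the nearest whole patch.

p* = 1 − e/c = 1 − 0.04/1.20 = 0.9667.
Expected occupied patches = N × p* = 445 × 0.9667 = 430.17 ≈ 430.

430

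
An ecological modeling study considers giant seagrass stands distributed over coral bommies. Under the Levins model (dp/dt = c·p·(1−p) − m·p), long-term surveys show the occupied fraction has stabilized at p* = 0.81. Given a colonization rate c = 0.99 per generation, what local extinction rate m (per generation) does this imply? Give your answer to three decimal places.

0.188

At equilibrium c(1−p*) = m.
m = 0.99 × (1 − 0.81) = 0.99 × 0.1900 = 0.1881.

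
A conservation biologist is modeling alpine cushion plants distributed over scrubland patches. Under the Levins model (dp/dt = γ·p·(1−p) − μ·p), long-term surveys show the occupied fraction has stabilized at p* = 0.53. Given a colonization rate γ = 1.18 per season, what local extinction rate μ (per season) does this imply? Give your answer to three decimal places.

0.555

At equilibrium γ(1−p*) = μ.
μ = 1.18 × (1 − 0.53) = 1.18 × 0.4700 = 0.5546.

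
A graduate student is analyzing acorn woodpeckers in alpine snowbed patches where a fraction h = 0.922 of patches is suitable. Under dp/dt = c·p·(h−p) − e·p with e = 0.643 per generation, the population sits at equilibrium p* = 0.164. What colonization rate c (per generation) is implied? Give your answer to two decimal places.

0.85

At equilibrium c(h−p*) = e, so c = e/(h−p*).
c = 0.643/(0.922 − 0.164) = 0.643/0.7580 = 0.8483.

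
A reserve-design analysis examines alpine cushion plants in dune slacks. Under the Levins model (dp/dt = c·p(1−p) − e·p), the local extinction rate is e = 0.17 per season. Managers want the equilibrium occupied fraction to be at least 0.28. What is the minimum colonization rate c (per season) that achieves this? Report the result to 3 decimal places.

p* = 1 − e/c ≥ 0.28 requires e/c ≤ 0.7200, i.e. c ≥ e/0.7200.
c_min = 0.17/0.7200 = 0.2361.

0.236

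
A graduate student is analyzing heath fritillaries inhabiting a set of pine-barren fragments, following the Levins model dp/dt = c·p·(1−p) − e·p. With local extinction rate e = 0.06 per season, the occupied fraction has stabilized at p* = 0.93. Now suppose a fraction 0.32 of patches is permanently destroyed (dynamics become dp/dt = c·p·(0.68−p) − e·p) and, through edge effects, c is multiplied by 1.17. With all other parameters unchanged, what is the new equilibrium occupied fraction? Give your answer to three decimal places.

Balance c(1−p*) = e gives c = e/(1 − 0.93000) = 0.06/0.07000 = 0.85714.
New p* = 0.68 − e/c = 0.68 − 0.06000/1.00285 = 0.62017.

0.620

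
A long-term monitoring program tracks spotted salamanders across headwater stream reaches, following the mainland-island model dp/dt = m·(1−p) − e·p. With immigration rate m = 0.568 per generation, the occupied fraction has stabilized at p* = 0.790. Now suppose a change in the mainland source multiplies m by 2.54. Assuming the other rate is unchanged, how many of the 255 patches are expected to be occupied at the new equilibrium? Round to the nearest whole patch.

Balance m(1−p*) = e·p* gives e = m(1−p*)/p* = 0.568×0.21000/0.79000 = 0.15099.
New p* = m/(m+e) = 1.44272/(1.44272+0.15099) = 0.90526.
Expected occupied = 255 × 0.90526 = 230.84 ≈ 231.

231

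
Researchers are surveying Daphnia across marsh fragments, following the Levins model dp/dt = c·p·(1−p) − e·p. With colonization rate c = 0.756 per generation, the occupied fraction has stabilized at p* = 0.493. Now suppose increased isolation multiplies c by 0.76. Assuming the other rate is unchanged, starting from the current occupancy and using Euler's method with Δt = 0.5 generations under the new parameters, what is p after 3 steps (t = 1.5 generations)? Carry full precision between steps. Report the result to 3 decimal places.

0.436

Balance c(1−p*) = e gives e = 0.756×(1 − 0.49300) = 0.38329.
Starting from p₀ = 0.49300; update p ← p + (dp/dt)·Δt with the new parameters.
step 1: Δp = -0.02268, p = 0.47032
step 2: Δp = -0.01857, p = 0.45176
step 3: Δp = -0.01543, p = 0.43633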